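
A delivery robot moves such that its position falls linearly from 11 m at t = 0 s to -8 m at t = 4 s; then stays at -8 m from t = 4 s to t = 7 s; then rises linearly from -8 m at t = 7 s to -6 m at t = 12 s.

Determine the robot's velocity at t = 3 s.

-4.75 m/s

Velocity is the slope of the x-t graph on 0–4 s: (-8 − 11)/(4 − 0) = -4.75 m/s.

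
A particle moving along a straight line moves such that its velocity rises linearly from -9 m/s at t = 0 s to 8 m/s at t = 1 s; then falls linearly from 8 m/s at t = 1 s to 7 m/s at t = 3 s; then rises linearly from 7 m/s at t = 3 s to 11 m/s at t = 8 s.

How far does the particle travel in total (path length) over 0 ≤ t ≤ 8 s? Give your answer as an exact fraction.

Distance (not displacement) is the total path length: add the absolute areas under v-t.
0–1 s: v = 0 at t = 9/17 s; triangle areas 81/34 + 32/17 = 145/34 m
1–3 s: |½(8 + 7)(2)| = 15 m
3–8 s: |½(7 + 11)(5)| = 45 m
Total distance = 2185/34 m

2185/34 m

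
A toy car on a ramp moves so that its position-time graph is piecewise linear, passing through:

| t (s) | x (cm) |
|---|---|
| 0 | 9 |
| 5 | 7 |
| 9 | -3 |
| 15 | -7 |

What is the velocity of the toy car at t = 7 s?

Velocity is the slope of the x-t graph on 5–9 s: (-3 − 7)/(9 − 5) = -2.5 cm/s.

-2.5 cm/s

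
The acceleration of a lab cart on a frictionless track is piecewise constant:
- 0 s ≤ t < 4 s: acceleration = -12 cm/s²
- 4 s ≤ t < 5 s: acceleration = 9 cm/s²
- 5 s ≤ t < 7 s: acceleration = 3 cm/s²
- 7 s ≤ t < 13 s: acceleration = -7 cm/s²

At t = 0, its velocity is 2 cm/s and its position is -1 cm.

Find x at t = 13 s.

On each constant-a segment, Δv = aΔt and Δx = v₀Δt + ½aΔt²; chain segment to segment.
0–4 s: v starts 2 cm/s; Δx = 2·4 + ½·-12·4² = -88 cm; v ends -46 cm/s.
4–5 s: v starts -46 cm/s; Δx = -46·1 + ½·9·1² = -41.5 cm; v ends -37 cm/s.
5–7 s: v starts -37 cm/s; Δx = -37·2 + ½·3·2² = -68 cm; v ends -31 cm/s.
7–13 s: v starts -31 cm/s; Δx = -31·6 + ½·-7·6² = -312 cm; v ends -73 cm/s.
x(13) = -1 + Σ Δx = -510.5 cm.

-510.5 cm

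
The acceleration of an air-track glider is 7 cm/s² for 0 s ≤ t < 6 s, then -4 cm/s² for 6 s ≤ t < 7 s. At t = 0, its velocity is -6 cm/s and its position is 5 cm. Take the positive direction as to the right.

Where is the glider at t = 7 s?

On each constant-a segment, Δv = aΔt and Δx = v₀Δt + ½aΔt²; chain segment to segment.
0–6 s: v starts -6 cm/s; Δx = -6·6 + ½·7·6² = 90 cm; v ends 36 cm/s.
6–7 s: v starts 36 cm/s; Δx = 36·1 + ½·-4·1² = 34 cm; v ends 32 cm/s.
x(7) = 5 + Σ Δx = 129 cm.

129 cm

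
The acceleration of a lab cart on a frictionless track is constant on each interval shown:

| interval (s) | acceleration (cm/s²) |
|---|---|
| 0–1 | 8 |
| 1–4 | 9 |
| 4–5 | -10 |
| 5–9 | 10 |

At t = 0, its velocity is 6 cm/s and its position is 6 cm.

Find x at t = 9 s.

On each constant-a segment, Δv = aΔt and Δx = v₀Δt + ½aΔt²; chain segment to segment.
0–1 s: v starts 6 cm/s; Δx = 6·1 + ½·8·1² = 10 cm; v ends 14 cm/s.
1–4 s: v starts 14 cm/s; Δx = 14·3 + ½·9·3² = 82.5 cm; v ends 41 cm/s.
4–5 s: v starts 41 cm/s; Δx = 41·1 + ½·-10·1² = 36 cm; v ends 31 cm/s.
5–9 s: v starts 31 cm/s; Δx = 31·4 + ½·10·4² = 204 cm; v ends 71 cm/s.
x(9) = 6 + Σ Δx = 338.5 cm.

338.5 cm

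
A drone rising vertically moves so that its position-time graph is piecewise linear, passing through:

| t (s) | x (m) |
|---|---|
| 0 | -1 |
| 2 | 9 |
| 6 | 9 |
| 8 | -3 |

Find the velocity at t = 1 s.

5 m/s

Velocity is the slope of the x-t graph on 0–2 s: (9 − -1)/(2 − 0) = 5 m/s.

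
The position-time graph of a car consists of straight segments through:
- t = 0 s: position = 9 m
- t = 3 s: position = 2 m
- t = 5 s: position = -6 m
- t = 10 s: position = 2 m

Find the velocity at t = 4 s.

Velocity is the slope of the x-t graph on 3–5 s: (-6 − 2)/(5 − 3) = -4 m/s.

-4 m/s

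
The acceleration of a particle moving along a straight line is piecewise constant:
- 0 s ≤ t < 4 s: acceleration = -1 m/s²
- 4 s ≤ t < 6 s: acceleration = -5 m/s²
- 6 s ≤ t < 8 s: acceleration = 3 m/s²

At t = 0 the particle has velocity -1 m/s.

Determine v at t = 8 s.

Δv equals the area under the a-t graph; then v = v₀ + Δv.
0–4 s: -1 × 4 = -4 m/s
4–6 s: -5 × 2 = -10 m/s
6–8 s: 3 × 2 = 6 m/s
Δv = -8 m/s, so v(8) = -1 + (-8) = -9 m/s.

-9 m/s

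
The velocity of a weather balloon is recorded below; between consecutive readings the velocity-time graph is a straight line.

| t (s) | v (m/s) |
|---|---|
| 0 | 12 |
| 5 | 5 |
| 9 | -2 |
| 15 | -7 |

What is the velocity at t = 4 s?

6.4 m/s

On 0–5 s the graph is linear from 12 to 5 m/s: v(4) = 12 + (5 − 12)·(4 − 0)/(5 − 0) = 6.4 m/s.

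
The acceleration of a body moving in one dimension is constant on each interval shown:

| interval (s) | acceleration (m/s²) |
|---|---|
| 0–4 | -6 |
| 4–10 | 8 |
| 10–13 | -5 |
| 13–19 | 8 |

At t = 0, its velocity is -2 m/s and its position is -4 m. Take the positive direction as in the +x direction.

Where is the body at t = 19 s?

157.5 m

On each constant-a segment, Δv = aΔt and Δx = v₀Δt + ½aΔt²; chain segment to segment.
0–4 s: v starts -2 m/s; Δx = -2·4 + ½·-6·4² = -56 m; v ends -26 m/s.
4–10 s: v starts -26 m/s; Δx = -26·6 + ½·8·6² = -12 m; v ends 22 m/s.
10–13 s: v starts 22 m/s; Δx = 22·3 + ½·-5·3² = 43.5 m; v ends 7 m/s.
13–19 s: v starts 7 m/s; Δx = 7·6 + ½·8·6² = 186 m; v ends 55 m/s.
x(19) = -4 + Σ Δx = 157.5 m.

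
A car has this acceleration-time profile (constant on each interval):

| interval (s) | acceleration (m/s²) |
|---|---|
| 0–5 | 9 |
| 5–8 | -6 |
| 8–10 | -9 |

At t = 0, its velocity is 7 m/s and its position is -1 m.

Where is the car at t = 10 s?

On each constant-a segment, Δv = aΔt and Δx = v₀Δt + ½aΔt²; chain segment to segment.
0–5 s: v starts 7 m/s; Δx = 7·5 + ½·9·5² = 147.5 m; v ends 52 m/s.
5–8 s: v starts 52 m/s; Δx = 52·3 + ½·-6·3² = 129 m; v ends 34 m/s.
8–10 s: v starts 34 m/s; Δx = 34·2 + ½·-9·2² = 50 m; v ends 16 m/s.
x(10) = -1 + Σ Δx = 325.5 m.

325.5 m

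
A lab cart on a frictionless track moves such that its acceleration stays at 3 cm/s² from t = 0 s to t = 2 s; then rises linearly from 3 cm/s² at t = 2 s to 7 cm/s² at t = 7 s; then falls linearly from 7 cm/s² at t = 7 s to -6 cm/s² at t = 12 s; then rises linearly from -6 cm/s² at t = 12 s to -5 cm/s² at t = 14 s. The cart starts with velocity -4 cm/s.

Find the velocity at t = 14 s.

18.5 cm/s

Δv equals the area under the a-t graph; then v = v₀ + Δv.
0–2 s: 3 × 2 = 6 cm/s
2–7 s: ½(3 + 7)(5) = 25 cm/s
7–12 s: ½(7 + -6)(5) = 2.5 cm/s
12–14 s: ½(-6 + -5)(2) = -11 cm/s
Δv = 22.5 cm/s, so v(14) = -4 + (22.5) = 18.5 cm/s.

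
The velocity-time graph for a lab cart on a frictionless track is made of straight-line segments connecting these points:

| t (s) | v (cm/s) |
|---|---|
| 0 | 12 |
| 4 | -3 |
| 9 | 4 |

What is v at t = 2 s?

4.5 cm/s

On 0–4 s the graph is linear from 12 to -3 cm/s: v(2) = 12 + (-3 − 12)·(2 − 0)/(4 − 0) = 4.5 cm/s.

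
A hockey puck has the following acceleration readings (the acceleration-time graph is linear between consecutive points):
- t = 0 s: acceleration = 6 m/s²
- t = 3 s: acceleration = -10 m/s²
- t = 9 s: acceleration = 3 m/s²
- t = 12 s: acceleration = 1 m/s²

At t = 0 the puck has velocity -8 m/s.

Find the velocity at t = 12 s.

-29 m/s

Δv equals the area under the a-t graph; then v = v₀ + Δv.
0–3 s: ½(6 + -10)(3) = -6 m/s
3–9 s: ½(-10 + 3)(6) = -21 m/s
9–12 s: ½(3 + 1)(3) = 6 m/s
Δv = -21 m/s, so v(12) = -8 + (-21) = -29 m/s.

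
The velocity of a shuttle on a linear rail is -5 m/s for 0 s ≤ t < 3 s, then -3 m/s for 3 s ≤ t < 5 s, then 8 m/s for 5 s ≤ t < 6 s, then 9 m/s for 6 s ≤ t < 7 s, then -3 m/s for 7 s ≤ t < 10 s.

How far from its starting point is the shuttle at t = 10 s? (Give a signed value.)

-13 m

Displacement is the signed area under the v-t curve.
0–3 s: -5 × 3 = -15 m
3–5 s: -3 × 2 = -6 m
5–6 s: 8 × 1 = 8 m
6–7 s: 9 × 1 = 9 m
7–10 s: -3 × 3 = -9 m
Net displacement = -13 m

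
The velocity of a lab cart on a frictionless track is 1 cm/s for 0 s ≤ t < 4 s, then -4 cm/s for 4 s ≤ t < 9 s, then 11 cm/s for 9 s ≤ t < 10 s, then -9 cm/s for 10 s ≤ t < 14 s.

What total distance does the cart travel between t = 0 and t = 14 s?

71 cm

Distance (not displacement) is the total path length: add the absolute areas under v-t.
0–4 s: |1| × 4 = 4 cm
4–9 s: |-4| × 5 = 20 cm
9–10 s: |11| × 1 = 11 cm
10–14 s: |-9| × 4 = 36 cm
Total distance = 71 cm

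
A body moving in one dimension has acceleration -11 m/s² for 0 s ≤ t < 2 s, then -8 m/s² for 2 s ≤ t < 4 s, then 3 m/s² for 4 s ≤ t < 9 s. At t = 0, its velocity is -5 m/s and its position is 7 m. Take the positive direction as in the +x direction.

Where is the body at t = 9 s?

On each constant-a segment, Δv = aΔt and Δx = v₀Δt + ½aΔt²; chain segment to segment.
0–2 s: v starts -5 m/s; Δx = -5·2 + ½·-11·2² = -32 m; v ends -27 m/s.
2–4 s: v starts -27 m/s; Δx = -27·2 + ½·-8·2² = -70 m; v ends -43 m/s.
4–9 s: v starts -43 m/s; Δx = -43·5 + ½·3·5² = -177.5 m; v ends -28 m/s.
x(9) = 7 + Σ Δx = -272.5 m.

-272.5 m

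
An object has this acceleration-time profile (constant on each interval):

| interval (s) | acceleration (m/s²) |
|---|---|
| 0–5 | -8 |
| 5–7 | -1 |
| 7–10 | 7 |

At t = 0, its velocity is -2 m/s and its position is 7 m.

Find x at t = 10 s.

-289.5 m

On each constant-a segment, Δv = aΔt and Δx = v₀Δt + ½aΔt²; chain segment to segment.
0–5 s: v starts -2 m/s; Δx = -2·5 + ½·-8·5² = -110 m; v ends -42 m/s.
5–7 s: v starts -42 m/s; Δx = -42·2 + ½·-1·2² = -86 m; v ends -44 m/s.
7–10 s: v starts -44 m/s; Δx = -44·3 + ½·7·3² = -100.5 m; v ends -23 m/s.
x(10) = 7 + Σ Δx = -289.5 m.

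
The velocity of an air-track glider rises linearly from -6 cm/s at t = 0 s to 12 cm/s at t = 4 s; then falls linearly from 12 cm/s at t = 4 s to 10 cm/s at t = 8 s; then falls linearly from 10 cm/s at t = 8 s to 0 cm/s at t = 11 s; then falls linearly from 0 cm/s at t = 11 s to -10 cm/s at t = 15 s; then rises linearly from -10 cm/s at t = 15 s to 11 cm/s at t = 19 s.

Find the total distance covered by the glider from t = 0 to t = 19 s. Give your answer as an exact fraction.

Total distance travelled is ∫|v| dt — sum the magnitudes of each area piece.
0–4 s: v = 0 at t = 4/3 s; triangle areas 4 + 16 = 20 cm
4–8 s: |½(12 + 10)(4)| = 44 cm
8–11 s: |½(10 + 0)(3)| = 15 cm
11–15 s: |½(0 + -10)(4)| = 20 cm
15–19 s: v = 0 at t = 355/21 s; triangle areas 200/21 + 242/21 = 442/21 cm
Total distance = 2521/21 cm

2521/21 cm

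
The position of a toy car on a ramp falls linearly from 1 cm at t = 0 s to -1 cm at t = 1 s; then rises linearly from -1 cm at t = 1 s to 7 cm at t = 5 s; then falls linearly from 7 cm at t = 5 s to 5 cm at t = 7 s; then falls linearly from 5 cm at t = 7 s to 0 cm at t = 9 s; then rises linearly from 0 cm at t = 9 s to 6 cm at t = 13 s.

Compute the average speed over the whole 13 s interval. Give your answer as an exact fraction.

Average speed = (total path length)/(elapsed time); on a piecewise-linear x-t graph the path length is Σ|Δx|.
0–1 s: |Δx| = |-1 − 1| = 2 cm
1–5 s: |Δx| = |7 − -1| = 8 cm
5–7 s: |Δx| = |5 − 7| = 2 cm
7–9 s: |Δx| = |0 − 5| = 5 cm
9–13 s: |Δx| = |6 − 0| = 6 cm
Total path = 23 cm; average speed = 23/13 = 23/13 cm/s.

23/13 cm/s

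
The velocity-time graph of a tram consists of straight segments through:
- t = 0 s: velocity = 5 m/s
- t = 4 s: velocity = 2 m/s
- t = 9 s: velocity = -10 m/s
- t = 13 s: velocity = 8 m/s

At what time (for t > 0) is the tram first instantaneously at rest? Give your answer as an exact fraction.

v changes sign on 4–9 s (from 2 to -10); the graph is linear there, so v = 0 at t = 4 + (-2)·(9 − 4)/(-10 − 2) = 29/6 s.

t = 29/6 s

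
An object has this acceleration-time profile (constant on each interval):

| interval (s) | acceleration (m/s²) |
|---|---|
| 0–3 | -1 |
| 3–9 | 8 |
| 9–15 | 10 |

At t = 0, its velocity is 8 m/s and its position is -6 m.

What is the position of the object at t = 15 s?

685.5 m

On each constant-a segment, Δv = aΔt and Δx = v₀Δt + ½aΔt²; chain segment to segment.
0–3 s: v starts 8 m/s; Δx = 8·3 + ½·-1·3² = 19.5 m; v ends 5 m/s.
3–9 s: v starts 5 m/s; Δx = 5·6 + ½·8·6² = 174 m; v ends 53 m/s.
9–15 s: v starts 53 m/s; Δx = 53·6 + ½·10·6² = 498 m; v ends 113 m/s.
x(15) = -6 + Σ Δx = 685.5 m.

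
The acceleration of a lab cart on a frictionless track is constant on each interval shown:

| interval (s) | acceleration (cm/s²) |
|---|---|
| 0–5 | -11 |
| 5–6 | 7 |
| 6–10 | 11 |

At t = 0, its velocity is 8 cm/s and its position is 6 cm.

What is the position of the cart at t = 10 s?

-207 cm

On each constant-a segment, Δv = aΔt and Δx = v₀Δt + ½aΔt²; chain segment to segment.
0–5 s: v starts 8 cm/s; Δx = 8·5 + ½·-11·5² = -97.5 cm; v ends -47 cm/s.
5–6 s: v starts -47 cm/s; Δx = -47·1 + ½·7·1² = -43.5 cm; v ends -40 cm/s.
6–10 s: v starts -40 cm/s; Δx = -40·4 + ½·11·4² = -72 cm; v ends 4 cm/s.
x(10) = 6 + Σ Δx = -207 cm.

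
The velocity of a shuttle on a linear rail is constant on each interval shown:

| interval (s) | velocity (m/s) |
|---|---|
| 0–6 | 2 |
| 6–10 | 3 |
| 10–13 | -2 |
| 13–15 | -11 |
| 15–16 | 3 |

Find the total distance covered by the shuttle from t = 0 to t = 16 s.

55 m

Total distance travelled is ∫|v| dt — sum the magnitudes of each area piece.
0–6 s: |2| × 6 = 12 m
6–10 s: |3| × 4 = 12 m
10–13 s: |-2| × 3 = 6 m
13–15 s: |-11| × 2 = 22 m
15–16 s: |3| × 1 = 3 m
Total distance = 55 m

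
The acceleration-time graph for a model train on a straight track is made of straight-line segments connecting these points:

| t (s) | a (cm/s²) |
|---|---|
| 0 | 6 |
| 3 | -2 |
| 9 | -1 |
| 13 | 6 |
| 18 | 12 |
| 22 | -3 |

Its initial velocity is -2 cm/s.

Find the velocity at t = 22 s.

68 cm/s

Δv equals the area under the a-t graph; then v = v₀ + Δv.
0–3 s: ½(6 + -2)(3) = 6 cm/s
3–9 s: ½(-2 + -1)(6) = -9 cm/s
9–13 s: ½(-1 + 6)(4) = 10 cm/s
13–18 s: ½(6 + 12)(5) = 45 cm/s
18–22 s: ½(12 + -3)(4) = 18 cm/s
Δv = 70 cm/s, so v(22) = -2 + (70) = 68 cm/s.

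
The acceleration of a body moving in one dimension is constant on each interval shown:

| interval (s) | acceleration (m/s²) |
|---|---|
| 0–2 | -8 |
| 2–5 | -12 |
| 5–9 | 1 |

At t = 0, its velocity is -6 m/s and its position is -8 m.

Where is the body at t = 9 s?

-380 m

On each constant-a segment, Δv = aΔt and Δx = v₀Δt + ½aΔt²; chain segment to segment.
0–2 s: v starts -6 m/s; Δx = -6·2 + ½·-8·2² = -28 m; v ends -22 m/s.
2–5 s: v starts -22 m/s; Δx = -22·3 + ½·-12·3² = -120 m; v ends -58 m/s.
5–9 s: v starts -58 m/s; Δx = -58·4 + ½·1·4² = -224 m; v ends -54 m/s.
x(9) = -8 + Σ Δx = -380 m.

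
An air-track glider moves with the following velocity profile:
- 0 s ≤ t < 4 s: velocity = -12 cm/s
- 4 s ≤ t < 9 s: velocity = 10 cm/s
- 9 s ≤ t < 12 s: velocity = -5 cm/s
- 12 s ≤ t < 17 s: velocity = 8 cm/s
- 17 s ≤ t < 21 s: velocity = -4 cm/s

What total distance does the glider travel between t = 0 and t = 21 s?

169 cm

Distance (not displacement) is the total path length: add the absolute areas under v-t.
0–4 s: |-12| × 4 = 48 cm
4–9 s: |10| × 5 = 50 cm
9–12 s: |-5| × 3 = 15 cm
12–17 s: |8| × 5 = 40 cm
17–21 s: |-4| × 4 = 16 cm
Total distance = 169 cm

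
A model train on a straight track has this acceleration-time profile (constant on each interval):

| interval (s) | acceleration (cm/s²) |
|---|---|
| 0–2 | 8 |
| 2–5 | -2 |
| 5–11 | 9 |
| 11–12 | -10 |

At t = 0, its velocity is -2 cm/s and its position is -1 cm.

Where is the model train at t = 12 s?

On each constant-a segment, Δv = aΔt and Δx = v₀Δt + ½aΔt²; chain segment to segment.
0–2 s: v starts -2 cm/s; Δx = -2·2 + ½·8·2² = 12 cm; v ends 14 cm/s.
2–5 s: v starts 14 cm/s; Δx = 14·3 + ½·-2·3² = 33 cm; v ends 8 cm/s.
5–11 s: v starts 8 cm/s; Δx = 8·6 + ½·9·6² = 210 cm; v ends 62 cm/s.
11–12 s: v starts 62 cm/s; Δx = 62·1 + ½·-10·1² = 57 cm; v ends 52 cm/s.
x(12) = -1 + Σ Δx = 311 cm.

311 cm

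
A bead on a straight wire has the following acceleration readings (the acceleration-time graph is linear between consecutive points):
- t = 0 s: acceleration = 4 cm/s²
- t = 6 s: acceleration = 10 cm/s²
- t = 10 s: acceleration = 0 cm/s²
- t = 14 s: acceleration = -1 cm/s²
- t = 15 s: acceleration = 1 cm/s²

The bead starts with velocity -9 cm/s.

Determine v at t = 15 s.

51 cm/s

Δv equals the area under the a-t graph; then v = v₀ + Δv.
0–6 s: ½(4 + 10)(6) = 42 cm/s
6–10 s: ½(10 + 0)(4) = 20 cm/s
10–14 s: ½(0 + -1)(4) = -2 cm/s
14–15 s: ½(-1 + 1)(1) = 0 cm/s
Δv = 60 cm/s, so v(15) = -9 + (60) = 51 cm/s.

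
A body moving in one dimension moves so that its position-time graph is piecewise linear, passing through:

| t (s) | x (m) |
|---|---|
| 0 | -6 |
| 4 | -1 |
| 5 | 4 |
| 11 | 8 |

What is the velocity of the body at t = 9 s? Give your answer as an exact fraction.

2/3 m/s

Velocity is the slope of the x-t graph on 5–11 s: (8 − 4)/(11 − 5) = 2/3 m/s.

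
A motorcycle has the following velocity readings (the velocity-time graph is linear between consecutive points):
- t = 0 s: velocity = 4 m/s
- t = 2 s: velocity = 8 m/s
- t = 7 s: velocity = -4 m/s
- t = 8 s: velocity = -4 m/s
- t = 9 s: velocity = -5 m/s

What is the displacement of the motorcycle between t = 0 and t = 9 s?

13.5 m

Net displacement equals the area under the velocity-time graph (areas below the axis count negative).
0–2 s: ½(4 + 8)(2) = 12 m
2–7 s: ½(8 + -4)(5) = 10 m
7–8 s: -4 × 1 = -4 m
8–9 s: ½(-4 + -5)(1) = -4.5 m
Net displacement = 13.5 m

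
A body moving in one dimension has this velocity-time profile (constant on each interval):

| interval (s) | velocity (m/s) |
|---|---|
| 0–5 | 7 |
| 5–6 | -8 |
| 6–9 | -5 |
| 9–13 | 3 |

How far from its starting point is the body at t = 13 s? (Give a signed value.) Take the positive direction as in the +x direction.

24 m

Net displacement equals the area under the velocity-time graph (areas below the axis count negative).
0–5 s: 7 × 5 = 35 m
5–6 s: -8 × 1 = -8 m
6–9 s: -5 × 3 = -15 m
9–13 s: 3 × 4 = 12 m
Net displacement = 24 m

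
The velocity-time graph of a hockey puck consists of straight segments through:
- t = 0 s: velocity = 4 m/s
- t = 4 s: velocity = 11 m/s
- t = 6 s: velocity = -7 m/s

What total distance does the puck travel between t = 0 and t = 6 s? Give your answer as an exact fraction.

Distance (not displacement) is the total path length: add the absolute areas under v-t.
0–4 s: |½(4 + 11)(4)| = 30 m
4–6 s: v = 0 at t = 47/9 s; triangle areas 121/18 + 49/18 = 85/9 m
Total distance = 355/9 m

355/9 m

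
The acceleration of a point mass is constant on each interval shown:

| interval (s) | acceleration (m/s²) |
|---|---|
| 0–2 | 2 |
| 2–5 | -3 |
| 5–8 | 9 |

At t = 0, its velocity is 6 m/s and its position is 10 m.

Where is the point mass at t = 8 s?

On each constant-a segment, Δv = aΔt and Δx = v₀Δt + ½aΔt²; chain segment to segment.
0–2 s: v starts 6 m/s; Δx = 6·2 + ½·2·2² = 16 m; v ends 10 m/s.
2–5 s: v starts 10 m/s; Δx = 10·3 + ½·-3·3² = 16.5 m; v ends 1 m/s.
5–8 s: v starts 1 m/s; Δx = 1·3 + ½·9·3² = 43.5 m; v ends 28 m/s.
x(8) = 10 + Σ Δx = 86 m.

86 m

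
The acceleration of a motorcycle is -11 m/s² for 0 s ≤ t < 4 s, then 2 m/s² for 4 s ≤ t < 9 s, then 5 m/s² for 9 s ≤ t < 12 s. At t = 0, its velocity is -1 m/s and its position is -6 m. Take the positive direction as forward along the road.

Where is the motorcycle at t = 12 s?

On each constant-a segment, Δv = aΔt and Δx = v₀Δt + ½aΔt²; chain segment to segment.
0–4 s: v starts -1 m/s; Δx = -1·4 + ½·-11·4² = -92 m; v ends -45 m/s.
4–9 s: v starts -45 m/s; Δx = -45·5 + ½·2·5² = -200 m; v ends -35 m/s.
9–12 s: v starts -35 m/s; Δx = -35·3 + ½·5·3² = -82.5 m; v ends -20 m/s.
x(12) = -6 + Σ Δx = -380.5 m.

-380.5 m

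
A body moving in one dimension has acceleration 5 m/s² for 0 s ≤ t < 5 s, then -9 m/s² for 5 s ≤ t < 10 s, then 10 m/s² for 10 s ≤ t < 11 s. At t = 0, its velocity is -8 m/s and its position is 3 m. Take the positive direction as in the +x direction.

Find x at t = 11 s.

On each constant-a segment, Δv = aΔt and Δx = v₀Δt + ½aΔt²; chain segment to segment.
0–5 s: v starts -8 m/s; Δx = -8·5 + ½·5·5² = 22.5 m; v ends 17 m/s.
5–10 s: v starts 17 m/s; Δx = 17·5 + ½·-9·5² = -27.5 m; v ends -28 m/s.
10–11 s: v starts -28 m/s; Δx = -28·1 + ½·10·1² = -23 m; v ends -18 m/s.
x(11) = 3 + Σ Δx = -25 m.

-25 m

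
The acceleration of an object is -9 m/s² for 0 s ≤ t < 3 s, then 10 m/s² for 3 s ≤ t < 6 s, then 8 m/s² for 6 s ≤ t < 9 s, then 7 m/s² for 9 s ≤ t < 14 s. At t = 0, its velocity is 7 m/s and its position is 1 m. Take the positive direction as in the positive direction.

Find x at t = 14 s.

On each constant-a segment, Δv = aΔt and Δx = v₀Δt + ½aΔt²; chain segment to segment.
0–3 s: v starts 7 m/s; Δx = 7·3 + ½·-9·3² = -19.5 m; v ends -20 m/s.
3–6 s: v starts -20 m/s; Δx = -20·3 + ½·10·3² = -15 m; v ends 10 m/s.
6–9 s: v starts 10 m/s; Δx = 10·3 + ½·8·3² = 66 m; v ends 34 m/s.
9–14 s: v starts 34 m/s; Δx = 34·5 + ½·7·5² = 257.5 m; v ends 69 m/s.
x(14) = 1 + Σ Δx = 290 m.

290 m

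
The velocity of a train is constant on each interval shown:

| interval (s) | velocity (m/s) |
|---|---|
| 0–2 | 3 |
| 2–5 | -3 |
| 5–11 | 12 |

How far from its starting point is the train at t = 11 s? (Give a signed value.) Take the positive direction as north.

Displacement is the signed area under the v-t curve.
0–2 s: 3 × 2 = 6 m
2–5 s: -3 × 3 = -9 m
5–11 s: 12 × 6 = 72 m
Net displacement = 69 m

69 m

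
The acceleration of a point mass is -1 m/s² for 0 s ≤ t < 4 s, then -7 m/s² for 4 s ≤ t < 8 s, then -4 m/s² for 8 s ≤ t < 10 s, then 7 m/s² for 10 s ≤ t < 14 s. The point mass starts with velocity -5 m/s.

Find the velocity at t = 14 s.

Δv equals the area under the a-t graph; then v = v₀ + Δv.
0–4 s: -1 × 4 = -4 m/s
4–8 s: -7 × 4 = -28 m/s
8–10 s: -4 × 2 = -8 m/s
10–14 s: 7 × 4 = 28 m/s
Δv = -12 m/s, so v(14) = -5 + (-12) = -17 m/s.

-17 m/s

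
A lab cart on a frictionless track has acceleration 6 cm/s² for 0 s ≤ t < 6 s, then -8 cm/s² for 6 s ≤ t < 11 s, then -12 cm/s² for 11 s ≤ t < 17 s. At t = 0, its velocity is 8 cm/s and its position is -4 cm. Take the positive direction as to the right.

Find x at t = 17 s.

80 cm

On each constant-a segment, Δv = aΔt and Δx = v₀Δt + ½aΔt²; chain segment to segment.
0–6 s: v starts 8 cm/s; Δx = 8·6 + ½·6·6² = 156 cm; v ends 44 cm/s.
6–11 s: v starts 44 cm/s; Δx = 44·5 + ½·-8·5² = 120 cm; v ends 4 cm/s.
11–17 s: v starts 4 cm/s; Δx = 4·6 + ½·-12·6² = -192 cm; v ends -68 cm/s.
x(17) = -4 + Σ Δx = 80 cm.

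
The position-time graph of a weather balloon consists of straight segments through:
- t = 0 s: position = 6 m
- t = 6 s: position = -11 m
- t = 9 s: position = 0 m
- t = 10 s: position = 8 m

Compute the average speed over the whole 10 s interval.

3.6 m/s

Average speed = (total path length)/(elapsed time); on a piecewise-linear x-t graph the path length is Σ|Δx|.
0–6 s: |Δx| = |-11 − 6| = 17 m
6–9 s: |Δx| = |0 − -11| = 11 m
9–10 s: |Δx| = |8 − 0| = 8 m
Total path = 36 m; average speed = 36/10 = 3.6 m/s.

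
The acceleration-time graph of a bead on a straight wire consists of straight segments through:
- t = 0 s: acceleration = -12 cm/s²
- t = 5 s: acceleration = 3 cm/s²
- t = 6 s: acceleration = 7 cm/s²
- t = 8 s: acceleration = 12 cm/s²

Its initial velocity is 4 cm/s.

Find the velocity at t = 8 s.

Δv equals the area under the a-t graph; then v = v₀ + Δv.
0–5 s: ½(-12 + 3)(5) = -22.5 cm/s
5–6 s: ½(3 + 7)(1) = 5 cm/s
6–8 s: ½(7 + 12)(2) = 19 cm/s
Δv = 1.5 cm/s, so v(8) = 4 + (1.5) = 5.5 cm/s.

5.5 cm/s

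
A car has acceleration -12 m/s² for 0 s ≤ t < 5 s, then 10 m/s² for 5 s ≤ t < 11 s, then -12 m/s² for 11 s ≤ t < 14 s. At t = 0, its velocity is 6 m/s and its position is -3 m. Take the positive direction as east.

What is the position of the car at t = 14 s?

On each constant-a segment, Δv = aΔt and Δx = v₀Δt + ½aΔt²; chain segment to segment.
0–5 s: v starts 6 m/s; Δx = 6·5 + ½·-12·5² = -120 m; v ends -54 m/s.
5–11 s: v starts -54 m/s; Δx = -54·6 + ½·10·6² = -144 m; v ends 6 m/s.
11–14 s: v starts 6 m/s; Δx = 6·3 + ½·-12·3² = -36 m; v ends -30 m/s.
x(14) = -3 + Σ Δx = -303 m.

-303 m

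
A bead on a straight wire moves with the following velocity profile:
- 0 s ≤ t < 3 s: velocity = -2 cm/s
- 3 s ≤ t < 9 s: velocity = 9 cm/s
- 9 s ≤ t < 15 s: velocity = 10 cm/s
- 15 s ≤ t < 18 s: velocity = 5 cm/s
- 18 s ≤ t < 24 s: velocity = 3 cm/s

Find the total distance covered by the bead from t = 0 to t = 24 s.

Distance (not displacement) is the total path length: add the absolute areas under v-t.
0–3 s: |-2| × 3 = 6 cm
3–9 s: |9| × 6 = 54 cm
9–15 s: |10| × 6 = 60 cm
15–18 s: |5| × 3 = 15 cm
18–24 s: |3| × 6 = 18 cm
Total distance = 153 cm

153 cm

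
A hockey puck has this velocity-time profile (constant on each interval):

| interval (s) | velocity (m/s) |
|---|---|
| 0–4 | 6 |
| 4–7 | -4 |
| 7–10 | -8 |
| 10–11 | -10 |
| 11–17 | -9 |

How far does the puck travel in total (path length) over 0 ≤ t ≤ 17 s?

Distance (not displacement) is the total path length: add the absolute areas under v-t.
0–4 s: |6| × 4 = 24 m
4–7 s: |-4| × 3 = 12 m
7–10 s: |-8| × 3 = 24 m
10–11 s: |-10| × 1 = 10 m
11–17 s: |-9| × 6 = 54 m
Total distance = 124 m

124 m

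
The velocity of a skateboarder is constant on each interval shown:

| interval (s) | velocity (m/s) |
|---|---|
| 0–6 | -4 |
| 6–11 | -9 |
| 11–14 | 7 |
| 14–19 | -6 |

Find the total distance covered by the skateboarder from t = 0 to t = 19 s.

120 m

Distance (not displacement) is the total path length: add the absolute areas under v-t.
0–6 s: |-4| × 6 = 24 m
6–11 s: |-9| × 5 = 45 m
11–14 s: |7| × 3 = 21 m
14–19 s: |-6| × 5 = 30 m
Total distance = 120 m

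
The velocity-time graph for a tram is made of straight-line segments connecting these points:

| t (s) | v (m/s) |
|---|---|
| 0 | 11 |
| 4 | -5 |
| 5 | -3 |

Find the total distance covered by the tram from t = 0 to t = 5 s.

22.25 m

Total distance travelled is ∫|v| dt — sum the magnitudes of each area piece.
0–4 s: v = 0 at t = 2.75 s; triangle areas 15.125 + 3.125 = 18.25 m
4–5 s: |½(-5 + -3)(1)| = 4 m
Total distance = 22.25 m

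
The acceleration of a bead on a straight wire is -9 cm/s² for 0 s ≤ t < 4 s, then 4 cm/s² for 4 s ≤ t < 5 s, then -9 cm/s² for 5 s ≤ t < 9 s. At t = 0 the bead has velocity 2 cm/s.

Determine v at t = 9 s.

Δv equals the area under the a-t graph; then v = v₀ + Δv.
0–4 s: -9 × 4 = -36 cm/s
4–5 s: 4 × 1 = 4 cm/s
5–9 s: -9 × 4 = -36 cm/s
Δv = -68 cm/s, so v(9) = 2 + (-68) = -66 cm/s.

-66 cm/s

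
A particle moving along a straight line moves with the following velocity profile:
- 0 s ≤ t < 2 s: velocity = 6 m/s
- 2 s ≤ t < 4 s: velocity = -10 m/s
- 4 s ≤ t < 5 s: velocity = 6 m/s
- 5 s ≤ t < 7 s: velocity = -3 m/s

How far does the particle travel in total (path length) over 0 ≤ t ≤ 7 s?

Total distance travelled is ∫|v| dt — sum the magnitudes of each area piece.
0–2 s: |6| × 2 = 12 m
2–4 s: |-10| × 2 = 20 m
4–5 s: |6| × 1 = 6 m
5–7 s: |-3| × 2 = 6 m
Total distance = 44 m

44 m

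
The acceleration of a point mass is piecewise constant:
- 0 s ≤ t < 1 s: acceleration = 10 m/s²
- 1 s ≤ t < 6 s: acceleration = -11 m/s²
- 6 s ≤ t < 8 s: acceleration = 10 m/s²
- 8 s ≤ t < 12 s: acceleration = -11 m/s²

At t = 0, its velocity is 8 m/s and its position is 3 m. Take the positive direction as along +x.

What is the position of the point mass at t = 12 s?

On each constant-a segment, Δv = aΔt and Δx = v₀Δt + ½aΔt²; chain segment to segment.
0–1 s: v starts 8 m/s; Δx = 8·1 + ½·10·1² = 13 m; v ends 18 m/s.
1–6 s: v starts 18 m/s; Δx = 18·5 + ½·-11·5² = -47.5 m; v ends -37 m/s.
6–8 s: v starts -37 m/s; Δx = -37·2 + ½·10·2² = -54 m; v ends -17 m/s.
8–12 s: v starts -17 m/s; Δx = -17·4 + ½·-11·4² = -156 m; v ends -61 m/s.
x(12) = 3 + Σ Δx = -241.5 m.

-241.5 m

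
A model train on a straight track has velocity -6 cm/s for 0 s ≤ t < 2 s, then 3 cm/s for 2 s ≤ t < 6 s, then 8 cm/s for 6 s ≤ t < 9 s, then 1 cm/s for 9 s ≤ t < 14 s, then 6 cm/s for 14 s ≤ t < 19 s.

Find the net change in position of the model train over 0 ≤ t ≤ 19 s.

Displacement is the signed area under the v-t curve.
0–2 s: -6 × 2 = -12 cm
2–6 s: 3 × 4 = 12 cm
6–9 s: 8 × 3 = 24 cm
9–14 s: 1 × 5 = 5 cm
14–19 s: 6 × 5 = 30 cm
Net displacement = 59 cm

59 cm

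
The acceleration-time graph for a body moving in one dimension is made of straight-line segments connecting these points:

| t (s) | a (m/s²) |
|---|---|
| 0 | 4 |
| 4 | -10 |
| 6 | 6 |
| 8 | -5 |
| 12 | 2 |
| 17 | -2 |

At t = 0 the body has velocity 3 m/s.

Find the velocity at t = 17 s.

Δv equals the area under the a-t graph; then v = v₀ + Δv.
0–4 s: ½(4 + -10)(4) = -12 m/s
4–6 s: ½(-10 + 6)(2) = -4 m/s
6–8 s: ½(6 + -5)(2) = 1 m/s
8–12 s: ½(-5 + 2)(4) = -6 m/s
12–17 s: ½(2 + -2)(5) = 0 m/s
Δv = -21 m/s, so v(17) = 3 + (-21) = -18 m/s.

-18 m/s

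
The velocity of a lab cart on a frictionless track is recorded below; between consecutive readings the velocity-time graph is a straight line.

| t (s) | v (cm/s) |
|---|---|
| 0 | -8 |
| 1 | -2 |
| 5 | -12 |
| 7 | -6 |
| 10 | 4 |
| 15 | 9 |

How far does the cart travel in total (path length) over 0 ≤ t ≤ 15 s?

91.3 cm

Total distance travelled is ∫|v| dt — sum the magnitudes of each area piece.
0–1 s: |½(-8 + -2)(1)| = 5 cm
1–5 s: |½(-2 + -12)(4)| = 28 cm
5–7 s: |½(-12 + -6)(2)| = 18 cm
7–10 s: v = 0 at t = 8.8 s; triangle areas 5.4 + 2.4 = 7.8 cm
10–15 s: |½(4 + 9)(5)| = 32.5 cm
Total distance = 91.3 cm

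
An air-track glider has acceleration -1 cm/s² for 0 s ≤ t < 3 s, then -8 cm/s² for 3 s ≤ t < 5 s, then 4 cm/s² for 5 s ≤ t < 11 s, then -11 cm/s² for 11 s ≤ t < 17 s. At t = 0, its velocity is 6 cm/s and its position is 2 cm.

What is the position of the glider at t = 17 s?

-132.5 cm

On each constant-a segment, Δv = aΔt and Δx = v₀Δt + ½aΔt²; chain segment to segment.
0–3 s: v starts 6 cm/s; Δx = 6·3 + ½·-1·3² = 13.5 cm; v ends 3 cm/s.
3–5 s: v starts 3 cm/s; Δx = 3·2 + ½·-8·2² = -10 cm; v ends -13 cm/s.
5–11 s: v starts -13 cm/s; Δx = -13·6 + ½·4·6² = -6 cm; v ends 11 cm/s.
11–17 s: v starts 11 cm/s; Δx = 11·6 + ½·-11·6² = -132 cm; v ends -55 cm/s.
x(17) = 2 + Σ Δx = -132.5 cm.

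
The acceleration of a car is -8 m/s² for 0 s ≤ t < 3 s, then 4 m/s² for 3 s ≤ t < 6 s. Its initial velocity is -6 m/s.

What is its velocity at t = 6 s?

Δv equals the area under the a-t graph; then v = v₀ + Δv.
0–3 s: -8 × 3 = -24 m/s
3–6 s: 4 × 3 = 12 m/s
Δv = -12 m/s, so v(6) = -6 + (-12) = -18 m/s.

-18 m/s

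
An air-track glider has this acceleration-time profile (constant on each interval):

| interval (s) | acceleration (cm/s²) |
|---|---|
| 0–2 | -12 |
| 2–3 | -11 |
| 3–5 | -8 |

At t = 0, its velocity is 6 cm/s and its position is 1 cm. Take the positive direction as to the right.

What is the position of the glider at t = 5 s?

-108.5 cm

On each constant-a segment, Δv = aΔt and Δx = v₀Δt + ½aΔt²; chain segment to segment.
0–2 s: v starts 6 cm/s; Δx = 6·2 + ½·-12·2² = -12 cm; v ends -18 cm/s.
2–3 s: v starts -18 cm/s; Δx = -18·1 + ½·-11·1² = -23.5 cm; v ends -29 cm/s.
3–5 s: v starts -29 cm/s; Δx = -29·2 + ½·-8·2² = -74 cm; v ends -45 cm/s.
x(5) = 1 + Σ Δx = -108.5 cm.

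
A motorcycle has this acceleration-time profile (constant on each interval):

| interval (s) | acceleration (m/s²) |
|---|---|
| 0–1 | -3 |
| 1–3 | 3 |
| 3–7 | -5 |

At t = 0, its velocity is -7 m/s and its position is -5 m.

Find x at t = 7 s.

-83.5 m

On each constant-a segment, Δv = aΔt and Δx = v₀Δt + ½aΔt²; chain segment to segment.
0–1 s: v starts -7 m/s; Δx = -7·1 + ½·-3·1² = -8.5 m; v ends -10 m/s.
1–3 s: v starts -10 m/s; Δx = -10·2 + ½·3·2² = -14 m; v ends -4 m/s.
3–7 s: v starts -4 m/s; Δx = -4·4 + ½·-5·4² = -56 m; v ends -24 m/s.
x(7) = -5 + Σ Δx = -83.5 m.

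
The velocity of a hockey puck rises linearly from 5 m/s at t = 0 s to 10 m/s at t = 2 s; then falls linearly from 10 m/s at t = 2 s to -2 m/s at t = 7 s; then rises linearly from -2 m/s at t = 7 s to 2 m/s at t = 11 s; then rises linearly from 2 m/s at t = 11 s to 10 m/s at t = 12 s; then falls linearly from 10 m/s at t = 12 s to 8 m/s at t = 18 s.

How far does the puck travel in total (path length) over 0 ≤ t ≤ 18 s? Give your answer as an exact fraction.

302/3 m

Total distance travelled is ∫|v| dt — sum the magnitudes of each area piece.
0–2 s: |½(5 + 10)(2)| = 15 m
2–7 s: v = 0 at t = 37/6 s; triangle areas 125/6 + 5/6 = 65/3 m
7–11 s: v = 0 at t = 9 s; triangle areas 2 + 2 = 4 m
11–12 s: |½(2 + 10)(1)| = 6 m
12–18 s: |½(10 + 8)(6)| = 54 m
Total distance = 302/3 m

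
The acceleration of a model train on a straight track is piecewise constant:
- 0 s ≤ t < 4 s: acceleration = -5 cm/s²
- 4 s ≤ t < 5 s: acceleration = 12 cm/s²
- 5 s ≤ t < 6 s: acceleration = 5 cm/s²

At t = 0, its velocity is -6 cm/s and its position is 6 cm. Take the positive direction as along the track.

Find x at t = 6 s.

On each constant-a segment, Δv = aΔt and Δx = v₀Δt + ½aΔt²; chain segment to segment.
0–4 s: v starts -6 cm/s; Δx = -6·4 + ½·-5·4² = -64 cm; v ends -26 cm/s.
4–5 s: v starts -26 cm/s; Δx = -26·1 + ½·12·1² = -20 cm; v ends -14 cm/s.
5–6 s: v starts -14 cm/s; Δx = -14·1 + ½·5·1² = -11.5 cm; v ends -9 cm/s.
x(6) = 6 + Σ Δx = -89.5 cm.

-89.5 cm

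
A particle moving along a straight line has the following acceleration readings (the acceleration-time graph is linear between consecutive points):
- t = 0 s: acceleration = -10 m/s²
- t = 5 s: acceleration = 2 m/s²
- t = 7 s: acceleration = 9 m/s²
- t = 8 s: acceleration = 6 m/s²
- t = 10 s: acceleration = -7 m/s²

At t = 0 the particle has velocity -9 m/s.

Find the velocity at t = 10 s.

-11.5 m/s

Δv equals the area under the a-t graph; then v = v₀ + Δv.
0–5 s: ½(-10 + 2)(5) = -20 m/s
5–7 s: ½(2 + 9)(2) = 11 m/s
7–8 s: ½(9 + 6)(1) = 7.5 m/s
8–10 s: ½(6 + -7)(2) = -1 m/s
Δv = -2.5 m/s, so v(10) = -9 + (-2.5) = -11.5 m/s.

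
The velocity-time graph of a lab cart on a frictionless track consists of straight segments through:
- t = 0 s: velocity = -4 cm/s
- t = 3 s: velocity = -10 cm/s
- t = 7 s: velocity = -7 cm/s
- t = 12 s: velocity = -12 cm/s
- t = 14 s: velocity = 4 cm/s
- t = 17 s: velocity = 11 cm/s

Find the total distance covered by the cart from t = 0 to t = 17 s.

Distance (not displacement) is the total path length: add the absolute areas under v-t.
0–3 s: |½(-4 + -10)(3)| = 21 cm
3–7 s: |½(-10 + -7)(4)| = 34 cm
7–12 s: |½(-7 + -12)(5)| = 47.5 cm
12–14 s: v = 0 at t = 13.5 s; triangle areas 9 + 1 = 10 cm
14–17 s: |½(4 + 11)(3)| = 22.5 cm
Total distance = 135 cm

135 cm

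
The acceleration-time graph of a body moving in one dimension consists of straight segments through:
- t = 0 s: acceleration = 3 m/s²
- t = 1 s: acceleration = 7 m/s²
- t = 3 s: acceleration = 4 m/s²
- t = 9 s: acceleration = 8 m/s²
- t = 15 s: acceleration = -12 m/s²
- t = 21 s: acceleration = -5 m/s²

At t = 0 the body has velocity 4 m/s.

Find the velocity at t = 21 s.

-7 m/s

Δv equals the area under the a-t graph; then v = v₀ + Δv.
0–1 s: ½(3 + 7)(1) = 5 m/s
1–3 s: ½(7 + 4)(2) = 11 m/s
3–9 s: ½(4 + 8)(6) = 36 m/s
9–15 s: ½(8 + -12)(6) = -12 m/s
15–21 s: ½(-12 + -5)(6) = -51 m/s
Δv = -11 m/s, so v(21) = 4 + (-11) = -7 m/s.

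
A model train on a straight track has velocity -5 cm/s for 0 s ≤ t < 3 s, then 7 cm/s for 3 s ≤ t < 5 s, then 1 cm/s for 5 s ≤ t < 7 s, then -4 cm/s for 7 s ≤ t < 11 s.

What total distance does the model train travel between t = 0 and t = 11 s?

Total distance travelled is ∫|v| dt — sum the magnitudes of each area piece.
0–3 s: |-5| × 3 = 15 cm
3–5 s: |7| × 2 = 14 cm
5–7 s: |1| × 2 = 2 cm
7–11 s: |-4| × 4 = 16 cm
Total distance = 47 cm

47 cm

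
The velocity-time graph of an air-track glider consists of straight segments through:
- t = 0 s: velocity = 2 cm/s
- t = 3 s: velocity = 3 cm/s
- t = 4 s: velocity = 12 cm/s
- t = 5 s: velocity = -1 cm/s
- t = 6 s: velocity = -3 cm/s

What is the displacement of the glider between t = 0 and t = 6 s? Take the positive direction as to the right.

Net displacement equals the area under the velocity-time graph (areas below the axis count negative).
0–3 s: ½(2 + 3)(3) = 7.5 cm
3–4 s: ½(3 + 12)(1) = 7.5 cm
4–5 s: ½(12 + -1)(1) = 5.5 cm
5–6 s: ½(-1 + -3)(1) = -2 cm
Net displacement = 18.5 cm

18.5 cm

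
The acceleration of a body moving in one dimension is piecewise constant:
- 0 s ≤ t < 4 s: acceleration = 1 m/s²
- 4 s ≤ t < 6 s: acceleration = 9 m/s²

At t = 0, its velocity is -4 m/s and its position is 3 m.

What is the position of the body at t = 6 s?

On each constant-a segment, Δv = aΔt and Δx = v₀Δt + ½aΔt²; chain segment to segment.
0–4 s: v starts -4 m/s; Δx = -4·4 + ½·1·4² = -8 m; v ends 0 m/s.
4–6 s: v starts 0 m/s; Δx = 0·2 + ½·9·2² = 18 m; v ends 18 m/s.
x(6) = 3 + Σ Δx = 13 m.

13 m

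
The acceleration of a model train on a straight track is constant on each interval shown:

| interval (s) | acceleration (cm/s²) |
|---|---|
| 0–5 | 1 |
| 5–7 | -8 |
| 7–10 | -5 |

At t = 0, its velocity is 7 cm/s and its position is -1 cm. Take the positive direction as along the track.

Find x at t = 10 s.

On each constant-a segment, Δv = aΔt and Δx = v₀Δt + ½aΔt²; chain segment to segment.
0–5 s: v starts 7 cm/s; Δx = 7·5 + ½·1·5² = 47.5 cm; v ends 12 cm/s.
5–7 s: v starts 12 cm/s; Δx = 12·2 + ½·-8·2² = 8 cm; v ends -4 cm/s.
7–10 s: v starts -4 cm/s; Δx = -4·3 + ½·-5·3² = -34.5 cm; v ends -19 cm/s.
x(10) = -1 + Σ Δx = 20 cm.

20 cm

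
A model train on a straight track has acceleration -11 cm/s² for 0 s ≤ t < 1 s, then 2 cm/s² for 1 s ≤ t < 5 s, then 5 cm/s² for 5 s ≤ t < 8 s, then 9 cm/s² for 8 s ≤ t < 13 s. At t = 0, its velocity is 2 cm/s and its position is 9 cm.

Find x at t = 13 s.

On each constant-a segment, Δv = aΔt and Δx = v₀Δt + ½aΔt²; chain segment to segment.
0–1 s: v starts 2 cm/s; Δx = 2·1 + ½·-11·1² = -3.5 cm; v ends -9 cm/s.
1–5 s: v starts -9 cm/s; Δx = -9·4 + ½·2·4² = -20 cm; v ends -1 cm/s.
5–8 s: v starts -1 cm/s; Δx = -1·3 + ½·5·3² = 19.5 cm; v ends 14 cm/s.
8–13 s: v starts 14 cm/s; Δx = 14·5 + ½·9·5² = 182.5 cm; v ends 59 cm/s.
x(13) = 9 + Σ Δx = 187.5 cm.

187.5 cm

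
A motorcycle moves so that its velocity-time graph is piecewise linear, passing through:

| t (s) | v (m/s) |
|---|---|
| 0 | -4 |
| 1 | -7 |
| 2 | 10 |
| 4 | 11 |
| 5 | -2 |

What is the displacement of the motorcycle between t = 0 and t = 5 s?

21.5 m

Net displacement equals the area under the velocity-time graph (areas below the axis count negative).
0–1 s: ½(-4 + -7)(1) = -5.5 m
1–2 s: ½(-7 + 10)(1) = 1.5 m
2–4 s: ½(10 + 11)(2) = 21 m
4–5 s: ½(11 + -2)(1) = 4.5 m
Net displacement = 21.5 m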